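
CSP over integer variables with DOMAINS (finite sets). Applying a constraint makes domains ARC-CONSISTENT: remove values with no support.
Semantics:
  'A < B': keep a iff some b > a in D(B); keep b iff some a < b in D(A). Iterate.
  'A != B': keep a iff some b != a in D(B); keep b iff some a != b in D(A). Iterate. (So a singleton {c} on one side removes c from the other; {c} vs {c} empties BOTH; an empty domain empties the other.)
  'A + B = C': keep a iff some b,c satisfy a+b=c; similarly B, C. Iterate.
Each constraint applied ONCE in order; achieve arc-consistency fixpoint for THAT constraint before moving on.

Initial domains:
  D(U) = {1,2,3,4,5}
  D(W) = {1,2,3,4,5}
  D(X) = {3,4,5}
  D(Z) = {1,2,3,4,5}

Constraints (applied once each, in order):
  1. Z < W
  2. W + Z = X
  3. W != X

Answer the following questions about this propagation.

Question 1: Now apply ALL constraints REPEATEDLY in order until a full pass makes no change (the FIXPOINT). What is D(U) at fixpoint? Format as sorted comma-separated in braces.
pass 0 (initial): D(U)={1,2,3,4,5}
pass 1: W {1,2,3,4,5}->{2,3,4}; Z {1,2,3,4,5}->{1,2,3}
pass 2: no change
Fixpoint after 2 passes: D(U) = {1,2,3,4,5}

Answer: {1,2,3,4,5}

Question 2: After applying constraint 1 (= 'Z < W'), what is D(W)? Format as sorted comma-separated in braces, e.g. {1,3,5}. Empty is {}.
Constraint 1 (Z < W) on D(Z)={1,2,3,4,5} D(W)={1,2,3,4,5}: Z {1,2,3,4,5}->{1,2,3,4}; W {1,2,3,4,5}->{2,3,4,5}
So after constraint 1: D(W) = {2,3,4,5}

Answer: {2,3,4,5}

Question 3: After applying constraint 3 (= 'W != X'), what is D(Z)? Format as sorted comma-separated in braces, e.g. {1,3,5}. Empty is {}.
Answer: {1,2,3}

Derivation:
Constraint 1 (Z < W) on D(Z)={1,2,3,4,5} D(W)={1,2,3,4,5}: Z {1,2,3,4,5}->{1,2,3,4}; W {1,2,3,4,5}->{2,3,4,5}
Constraint 2 (W + Z = X) on D(W)={2,3,4,5} D(Z)={1,2,3,4} D(X)={3,4,5}: W {2,3,4,5}->{2,3,4}; Z {1,2,3,4}->{1,2,3}
Constraint 3 (W != X) on D(W)={2,3,4} D(X)={3,4,5}: no change
So after constraint 3: D(Z) = {1,2,3}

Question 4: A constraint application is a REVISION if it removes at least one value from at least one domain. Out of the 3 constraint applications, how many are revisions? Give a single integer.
Constraint 1 (Z < W) on D(Z)={1,2,3,4,5} D(W)={1,2,3,4,5}: Z {1,2,3,4,5}->{1,2,3,4}; W {1,2,3,4,5}->{2,3,4,5} => REVISION
Constraint 2 (W + Z = X) on D(W)={2,3,4,5} D(Z)={1,2,3,4} D(X)={3,4,5}: W {2,3,4,5}->{2,3,4}; Z {1,2,3,4}->{1,2,3} => REVISION
Constraint 3 (W != X) on D(W)={2,3,4} D(X)={3,4,5}: no change => not a revision
Total revisions = 2

Answer: 2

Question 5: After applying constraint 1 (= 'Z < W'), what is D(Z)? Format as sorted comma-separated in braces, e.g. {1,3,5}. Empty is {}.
Constraint 1 (Z < W) on D(Z)={1,2,3,4,5} D(W)={1,2,3,4,5}: Z {1,2,3,4,5}->{1,2,3,4}; W {1,2,3,4,5}->{2,3,4,5}
So after constraint 1: D(Z) = {1,2,3,4}

Answer: {1,2,3,4}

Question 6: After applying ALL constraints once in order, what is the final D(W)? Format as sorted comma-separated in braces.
Answer: {2,3,4}

Derivation:
Constraint 1 (Z < W) on D(Z)={1,2,3,4,5} D(W)={1,2,3,4,5}: Z {1,2,3,4,5}->{1,2,3,4}; W {1,2,3,4,5}->{2,3,4,5}
Constraint 2 (W + Z = X) on D(W)={2,3,4,5} D(Z)={1,2,3,4} D(X)={3,4,5}: W {2,3,4,5}->{2,3,4}; Z {1,2,3,4}->{1,2,3}
Constraint 3 (W != X) on D(W)={2,3,4} D(X)={3,4,5}: no change
So after all 3 constraints: D(W) = {2,3,4}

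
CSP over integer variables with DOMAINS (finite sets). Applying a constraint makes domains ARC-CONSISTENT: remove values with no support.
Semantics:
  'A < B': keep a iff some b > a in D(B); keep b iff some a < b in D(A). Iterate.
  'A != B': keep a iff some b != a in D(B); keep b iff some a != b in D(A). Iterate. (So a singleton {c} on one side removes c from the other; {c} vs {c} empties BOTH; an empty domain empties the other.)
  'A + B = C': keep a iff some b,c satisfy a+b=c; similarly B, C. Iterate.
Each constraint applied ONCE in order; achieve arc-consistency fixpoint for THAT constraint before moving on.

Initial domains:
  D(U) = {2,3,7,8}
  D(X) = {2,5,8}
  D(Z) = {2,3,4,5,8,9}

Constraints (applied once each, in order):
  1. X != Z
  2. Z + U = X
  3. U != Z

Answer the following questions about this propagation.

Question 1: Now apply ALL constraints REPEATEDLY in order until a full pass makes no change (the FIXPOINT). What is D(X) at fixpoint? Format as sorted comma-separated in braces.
Answer: {5,8}

Derivation:
pass 0 (initial): D(X)={2,5,8}
pass 1: U {2,3,7,8}->{2,3}; X {2,5,8}->{5,8}; Z {2,3,4,5,8,9}->{2,3,5}
pass 2: no change
Fixpoint after 2 passes: D(X) = {5,8}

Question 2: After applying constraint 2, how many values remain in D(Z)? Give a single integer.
Answer: 3

Derivation:
Constraint 1 (X != Z) on D(X)={2,5,8} D(Z)={2,3,4,5,8,9}: no change
Constraint 2 (Z + U = X) on D(Z)={2,3,4,5,8,9} D(U)={2,3,7,8} D(X)={2,5,8}: Z {2,3,4,5,8,9}->{2,3,5}; U {2,3,7,8}->{2,3}; X {2,5,8}->{5,8}
So after constraint 2: D(Z)={2,3,5}, size = 3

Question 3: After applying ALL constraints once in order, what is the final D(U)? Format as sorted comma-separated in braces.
Answer: {2,3}

Derivation:
Constraint 1 (X != Z) on D(X)={2,5,8} D(Z)={2,3,4,5,8,9}: no change
Constraint 2 (Z + U = X) on D(Z)={2,3,4,5,8,9} D(U)={2,3,7,8} D(X)={2,5,8}: Z {2,3,4,5,8,9}->{2,3,5}; U {2,3,7,8}->{2,3}; X {2,5,8}->{5,8}
Constraint 3 (U != Z) on D(U)={2,3} D(Z)={2,3,5}: no change
So after all 3 constraints: D(U) = {2,3}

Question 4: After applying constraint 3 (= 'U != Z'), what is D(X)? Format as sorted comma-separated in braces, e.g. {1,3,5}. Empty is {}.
Constraint 1 (X != Z) on D(X)={2,5,8} D(Z)={2,3,4,5,8,9}: no change
Constraint 2 (Z + U = X) on D(Z)={2,3,4,5,8,9} D(U)={2,3,7,8} D(X)={2,5,8}: Z {2,3,4,5,8,9}->{2,3,5}; U {2,3,7,8}->{2,3}; X {2,5,8}->{5,8}
Constraint 3 (U != Z) on D(U)={2,3} D(Z)={2,3,5}: no change
So after constraint 3: D(X) = {5,8}

Answer: {5,8}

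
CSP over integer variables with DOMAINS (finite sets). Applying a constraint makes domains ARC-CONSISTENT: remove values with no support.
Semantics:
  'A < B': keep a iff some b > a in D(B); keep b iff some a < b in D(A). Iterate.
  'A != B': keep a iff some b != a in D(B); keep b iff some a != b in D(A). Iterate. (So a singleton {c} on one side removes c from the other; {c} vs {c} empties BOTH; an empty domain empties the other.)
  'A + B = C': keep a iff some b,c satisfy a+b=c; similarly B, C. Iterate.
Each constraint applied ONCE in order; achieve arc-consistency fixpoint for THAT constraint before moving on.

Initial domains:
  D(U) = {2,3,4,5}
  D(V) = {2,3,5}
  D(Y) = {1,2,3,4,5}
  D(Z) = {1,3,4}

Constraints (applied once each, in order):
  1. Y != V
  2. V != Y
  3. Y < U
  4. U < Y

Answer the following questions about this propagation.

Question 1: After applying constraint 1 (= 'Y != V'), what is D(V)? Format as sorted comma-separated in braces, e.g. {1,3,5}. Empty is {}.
Answer: {2,3,5}

Derivation:
Constraint 1 (Y != V) on D(Y)={1,2,3,4,5} D(V)={2,3,5}: no change
So after constraint 1: D(V) = {2,3,5}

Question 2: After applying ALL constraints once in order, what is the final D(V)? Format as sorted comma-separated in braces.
Answer: {2,3,5}

Derivation:
Constraint 1 (Y != V) on D(Y)={1,2,3,4,5} D(V)={2,3,5}: no change
Constraint 2 (V != Y) on D(V)={2,3,5} D(Y)={1,2,3,4,5}: no change
Constraint 3 (Y < U) on D(Y)={1,2,3,4,5} D(U)={2,3,4,5}: Y {1,2,3,4,5}->{1,2,3,4}
Constraint 4 (U < Y) on D(U)={2,3,4,5} D(Y)={1,2,3,4}: U {2,3,4,5}->{2,3}; Y {1,2,3,4}->{3,4}
So after all 4 constraints: D(V) = {2,3,5}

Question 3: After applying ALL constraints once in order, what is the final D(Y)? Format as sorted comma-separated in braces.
Answer: {3,4}

Derivation:
Constraint 1 (Y != V) on D(Y)={1,2,3,4,5} D(V)={2,3,5}: no change
Constraint 2 (V != Y) on D(V)={2,3,5} D(Y)={1,2,3,4,5}: no change
Constraint 3 (Y < U) on D(Y)={1,2,3,4,5} D(U)={2,3,4,5}: Y {1,2,3,4,5}->{1,2,3,4}
Constraint 4 (U < Y) on D(U)={2,3,4,5} D(Y)={1,2,3,4}: U {2,3,4,5}->{2,3}; Y {1,2,3,4}->{3,4}
So after all 4 constraints: D(Y) = {3,4}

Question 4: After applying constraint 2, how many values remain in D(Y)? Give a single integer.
Constraint 1 (Y != V) on D(Y)={1,2,3,4,5} D(V)={2,3,5}: no change
Constraint 2 (V != Y) on D(V)={2,3,5} D(Y)={1,2,3,4,5}: no change
So after constraint 2: D(Y)={1,2,3,4,5}, size = 5

Answer: 5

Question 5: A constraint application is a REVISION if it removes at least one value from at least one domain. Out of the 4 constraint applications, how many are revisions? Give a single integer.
Answer: 2

Derivation:
Constraint 1 (Y != V) on D(Y)={1,2,3,4,5} D(V)={2,3,5}: no change => not a revision
Constraint 2 (V != Y) on D(V)={2,3,5} D(Y)={1,2,3,4,5}: no change => not a revision
Constraint 3 (Y < U) on D(Y)={1,2,3,4,5} D(U)={2,3,4,5}: Y {1,2,3,4,5}->{1,2,3,4} => REVISION
Constraint 4 (U < Y) on D(U)={2,3,4,5} D(Y)={1,2,3,4}: U {2,3,4,5}->{2,3}; Y {1,2,3,4}->{3,4} => REVISION
Total revisions = 2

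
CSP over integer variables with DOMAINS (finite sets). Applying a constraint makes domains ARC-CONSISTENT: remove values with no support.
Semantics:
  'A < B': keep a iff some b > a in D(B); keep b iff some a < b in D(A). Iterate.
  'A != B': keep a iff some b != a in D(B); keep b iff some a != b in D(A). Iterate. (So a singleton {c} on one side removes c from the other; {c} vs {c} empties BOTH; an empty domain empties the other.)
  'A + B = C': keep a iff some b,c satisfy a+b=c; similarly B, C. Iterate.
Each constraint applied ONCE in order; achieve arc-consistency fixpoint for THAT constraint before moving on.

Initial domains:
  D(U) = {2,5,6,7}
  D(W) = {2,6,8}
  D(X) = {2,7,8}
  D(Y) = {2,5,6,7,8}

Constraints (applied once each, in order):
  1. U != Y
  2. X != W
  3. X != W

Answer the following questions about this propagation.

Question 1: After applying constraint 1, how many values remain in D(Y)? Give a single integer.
Constraint 1 (U != Y) on D(U)={2,5,6,7} D(Y)={2,5,6,7,8}: no change
So after constraint 1: D(Y)={2,5,6,7,8}, size = 5

Answer: 5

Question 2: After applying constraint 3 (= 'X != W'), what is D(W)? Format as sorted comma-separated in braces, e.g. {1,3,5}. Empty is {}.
Constraint 1 (U != Y) on D(U)={2,5,6,7} D(Y)={2,5,6,7,8}: no change
Constraint 2 (X != W) on D(X)={2,7,8} D(W)={2,6,8}: no change
Constraint 3 (X != W) on D(X)={2,7,8} D(W)={2,6,8}: no change
So after constraint 3: D(W) = {2,6,8}

Answer: {2,6,8}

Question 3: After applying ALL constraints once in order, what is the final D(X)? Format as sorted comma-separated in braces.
Answer: {2,7,8}

Derivation:
Constraint 1 (U != Y) on D(U)={2,5,6,7} D(Y)={2,5,6,7,8}: no change
Constraint 2 (X != W) on D(X)={2,7,8} D(W)={2,6,8}: no change
Constraint 3 (X != W) on D(X)={2,7,8} D(W)={2,6,8}: no change
So after all 3 constraints: D(X) = {2,7,8}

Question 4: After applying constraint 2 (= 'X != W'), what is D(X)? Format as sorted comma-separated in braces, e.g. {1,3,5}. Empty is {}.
Answer: {2,7,8}

Derivation:
Constraint 1 (U != Y) on D(U)={2,5,6,7} D(Y)={2,5,6,7,8}: no change
Constraint 2 (X != W) on D(X)={2,7,8} D(W)={2,6,8}: no change
So after constraint 2: D(X) = {2,7,8}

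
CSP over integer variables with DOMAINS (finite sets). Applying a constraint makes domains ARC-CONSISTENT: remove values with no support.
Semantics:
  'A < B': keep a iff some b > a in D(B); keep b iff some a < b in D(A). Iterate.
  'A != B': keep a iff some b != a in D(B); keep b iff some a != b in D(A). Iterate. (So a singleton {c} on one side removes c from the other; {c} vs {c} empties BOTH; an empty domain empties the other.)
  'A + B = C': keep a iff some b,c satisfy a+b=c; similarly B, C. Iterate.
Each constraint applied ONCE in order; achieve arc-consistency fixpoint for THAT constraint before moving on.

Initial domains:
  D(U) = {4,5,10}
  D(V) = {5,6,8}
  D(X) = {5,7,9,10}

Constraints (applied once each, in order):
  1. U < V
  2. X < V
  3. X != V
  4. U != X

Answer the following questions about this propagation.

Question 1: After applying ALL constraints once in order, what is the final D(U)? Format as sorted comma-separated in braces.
Constraint 1 (U < V) on D(U)={4,5,10} D(V)={5,6,8}: U {4,5,10}->{4,5}
Constraint 2 (X < V) on D(X)={5,7,9,10} D(V)={5,6,8}: X {5,7,9,10}->{5,7}; V {5,6,8}->{6,8}
Constraint 3 (X != V) on D(X)={5,7} D(V)={6,8}: no change
Constraint 4 (U != X) on D(U)={4,5} D(X)={5,7}: no change
So after all 4 constraints: D(U) = {4,5}

Answer: {4,5}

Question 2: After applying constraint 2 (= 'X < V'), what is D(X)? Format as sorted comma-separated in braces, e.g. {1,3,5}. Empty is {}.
Answer: {5,7}

Derivation:
Constraint 1 (U < V) on D(U)={4,5,10} D(V)={5,6,8}: U {4,5,10}->{4,5}
Constraint 2 (X < V) on D(X)={5,7,9,10} D(V)={5,6,8}: X {5,7,9,10}->{5,7}; V {5,6,8}->{6,8}
So after constraint 2: D(X) = {5,7}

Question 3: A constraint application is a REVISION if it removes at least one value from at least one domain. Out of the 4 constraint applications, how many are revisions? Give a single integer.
Constraint 1 (U < V) on D(U)={4,5,10} D(V)={5,6,8}: U {4,5,10}->{4,5} => REVISION
Constraint 2 (X < V) on D(X)={5,7,9,10} D(V)={5,6,8}: X {5,7,9,10}->{5,7}; V {5,6,8}->{6,8} => REVISION
Constraint 3 (X != V) on D(X)={5,7} D(V)={6,8}: no change => not a revision
Constraint 4 (U != X) on D(U)={4,5} D(X)={5,7}: no change => not a revision
Total revisions = 2

Answer: 2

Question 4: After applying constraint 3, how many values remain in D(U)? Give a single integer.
Constraint 1 (U < V) on D(U)={4,5,10} D(V)={5,6,8}: U {4,5,10}->{4,5}
Constraint 2 (X < V) on D(X)={5,7,9,10} D(V)={5,6,8}: X {5,7,9,10}->{5,7}; V {5,6,8}->{6,8}
Constraint 3 (X != V) on D(X)={5,7} D(V)={6,8}: no change
So after constraint 3: D(U)={4,5}, size = 2

Answer: 2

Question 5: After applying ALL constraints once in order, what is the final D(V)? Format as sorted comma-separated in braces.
Constraint 1 (U < V) on D(U)={4,5,10} D(V)={5,6,8}: U {4,5,10}->{4,5}
Constraint 2 (X < V) on D(X)={5,7,9,10} D(V)={5,6,8}: X {5,7,9,10}->{5,7}; V {5,6,8}->{6,8}
Constraint 3 (X != V) on D(X)={5,7} D(V)={6,8}: no change
Constraint 4 (U != X) on D(U)={4,5} D(X)={5,7}: no change
So after all 4 constraints: D(V) = {6,8}

Answer: {6,8}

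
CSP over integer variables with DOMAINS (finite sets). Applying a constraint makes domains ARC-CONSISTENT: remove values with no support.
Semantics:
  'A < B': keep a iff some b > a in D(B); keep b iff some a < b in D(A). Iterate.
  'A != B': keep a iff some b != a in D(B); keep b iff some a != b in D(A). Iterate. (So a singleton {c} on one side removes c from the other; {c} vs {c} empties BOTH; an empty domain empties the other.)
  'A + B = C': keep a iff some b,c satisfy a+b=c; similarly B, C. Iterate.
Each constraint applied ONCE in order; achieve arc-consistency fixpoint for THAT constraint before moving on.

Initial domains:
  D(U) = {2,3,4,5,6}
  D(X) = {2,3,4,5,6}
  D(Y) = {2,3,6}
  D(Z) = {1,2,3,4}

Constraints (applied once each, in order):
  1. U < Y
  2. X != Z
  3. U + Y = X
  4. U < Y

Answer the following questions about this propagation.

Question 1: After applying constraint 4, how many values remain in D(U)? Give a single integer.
Constraint 1 (U < Y) on D(U)={2,3,4,5,6} D(Y)={2,3,6}: U {2,3,4,5,6}->{2,3,4,5}; Y {2,3,6}->{3,6}
Constraint 2 (X != Z) on D(X)={2,3,4,5,6} D(Z)={1,2,3,4}: no change
Constraint 3 (U + Y = X) on D(U)={2,3,4,5} D(Y)={3,6} D(X)={2,3,4,5,6}: U {2,3,4,5}->{2,3}; Y {3,6}->{3}; X {2,3,4,5,6}->{5,6}
Constraint 4 (U < Y) on D(U)={2,3} D(Y)={3}: U {2,3}->{2}
So after constraint 4: D(U)={2}, size = 1

Answer: 1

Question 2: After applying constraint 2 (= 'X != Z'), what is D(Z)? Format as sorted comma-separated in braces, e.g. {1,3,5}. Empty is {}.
Constraint 1 (U < Y) on D(U)={2,3,4,5,6} D(Y)={2,3,6}: U {2,3,4,5,6}->{2,3,4,5}; Y {2,3,6}->{3,6}
Constraint 2 (X != Z) on D(X)={2,3,4,5,6} D(Z)={1,2,3,4}: no change
So after constraint 2: D(Z) = {1,2,3,4}

Answer: {1,2,3,4}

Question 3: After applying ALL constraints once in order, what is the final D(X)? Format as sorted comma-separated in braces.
Constraint 1 (U < Y) on D(U)={2,3,4,5,6} D(Y)={2,3,6}: U {2,3,4,5,6}->{2,3,4,5}; Y {2,3,6}->{3,6}
Constraint 2 (X != Z) on D(X)={2,3,4,5,6} D(Z)={1,2,3,4}: no change
Constraint 3 (U + Y = X) on D(U)={2,3,4,5} D(Y)={3,6} D(X)={2,3,4,5,6}: U {2,3,4,5}->{2,3}; Y {3,6}->{3}; X {2,3,4,5,6}->{5,6}
Constraint 4 (U < Y) on D(U)={2,3} D(Y)={3}: U {2,3}->{2}
So after all 4 constraints: D(X) = {5,6}

Answer: {5,6}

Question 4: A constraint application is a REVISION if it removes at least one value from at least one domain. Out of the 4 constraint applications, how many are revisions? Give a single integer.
Answer: 3

Derivation:
Constraint 1 (U < Y) on D(U)={2,3,4,5,6} D(Y)={2,3,6}: U {2,3,4,5,6}->{2,3,4,5}; Y {2,3,6}->{3,6} => REVISION
Constraint 2 (X != Z) on D(X)={2,3,4,5,6} D(Z)={1,2,3,4}: no change => not a revision
Constraint 3 (U + Y = X) on D(U)={2,3,4,5} D(Y)={3,6} D(X)={2,3,4,5,6}: U {2,3,4,5}->{2,3}; Y {3,6}->{3}; X {2,3,4,5,6}->{5,6} => REVISION
Constraint 4 (U < Y) on D(U)={2,3} D(Y)={3}: U {2,3}->{2} => REVISION
Total revisions = 3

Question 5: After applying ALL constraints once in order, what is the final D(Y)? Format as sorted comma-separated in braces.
Constraint 1 (U < Y) on D(U)={2,3,4,5,6} D(Y)={2,3,6}: U {2,3,4,5,6}->{2,3,4,5}; Y {2,3,6}->{3,6}
Constraint 2 (X != Z) on D(X)={2,3,4,5,6} D(Z)={1,2,3,4}: no change
Constraint 3 (U + Y = X) on D(U)={2,3,4,5} D(Y)={3,6} D(X)={2,3,4,5,6}: U {2,3,4,5}->{2,3}; Y {3,6}->{3}; X {2,3,4,5,6}->{5,6}
Constraint 4 (U < Y) on D(U)={2,3} D(Y)={3}: U {2,3}->{2}
So after all 4 constraints: D(Y) = {3}

Answer: {3}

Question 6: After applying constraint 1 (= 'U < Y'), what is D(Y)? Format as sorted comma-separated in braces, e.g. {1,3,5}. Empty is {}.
Constraint 1 (U < Y) on D(U)={2,3,4,5,6} D(Y)={2,3,6}: U {2,3,4,5,6}->{2,3,4,5}; Y {2,3,6}->{3,6}
So after constraint 1: D(Y) = {3,6}

Answer: {3,6}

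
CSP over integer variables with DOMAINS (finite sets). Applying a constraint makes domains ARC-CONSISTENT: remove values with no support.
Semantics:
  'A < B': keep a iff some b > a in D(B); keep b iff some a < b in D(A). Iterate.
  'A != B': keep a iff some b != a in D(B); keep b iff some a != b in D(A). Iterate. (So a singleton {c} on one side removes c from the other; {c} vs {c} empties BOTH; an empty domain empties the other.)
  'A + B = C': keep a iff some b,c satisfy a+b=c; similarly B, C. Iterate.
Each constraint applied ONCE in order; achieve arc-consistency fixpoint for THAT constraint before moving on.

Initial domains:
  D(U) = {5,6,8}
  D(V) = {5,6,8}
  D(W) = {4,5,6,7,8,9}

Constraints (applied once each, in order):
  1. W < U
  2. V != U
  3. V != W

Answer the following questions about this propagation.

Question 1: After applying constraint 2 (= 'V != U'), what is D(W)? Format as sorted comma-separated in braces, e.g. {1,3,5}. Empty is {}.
Constraint 1 (W < U) on D(W)={4,5,6,7,8,9} D(U)={5,6,8}: W {4,5,6,7,8,9}->{4,5,6,7}
Constraint 2 (V != U) on D(V)={5,6,8} D(U)={5,6,8}: no change
So after constraint 2: D(W) = {4,5,6,7}

Answer: {4,5,6,7}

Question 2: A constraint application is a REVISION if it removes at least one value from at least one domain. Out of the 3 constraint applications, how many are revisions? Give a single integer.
Answer: 1

Derivation:
Constraint 1 (W < U) on D(W)={4,5,6,7,8,9} D(U)={5,6,8}: W {4,5,6,7,8,9}->{4,5,6,7} => REVISION
Constraint 2 (V != U) on D(V)={5,6,8} D(U)={5,6,8}: no change => not a revision
Constraint 3 (V != W) on D(V)={5,6,8} D(W)={4,5,6,7}: no change => not a revision
Total revisions = 1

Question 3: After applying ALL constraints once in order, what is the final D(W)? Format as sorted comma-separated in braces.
Constraint 1 (W < U) on D(W)={4,5,6,7,8,9} D(U)={5,6,8}: W {4,5,6,7,8,9}->{4,5,6,7}
Constraint 2 (V != U) on D(V)={5,6,8} D(U)={5,6,8}: no change
Constraint 3 (V != W) on D(V)={5,6,8} D(W)={4,5,6,7}: no change
So after all 3 constraints: D(W) = {4,5,6,7}

Answer: {4,5,6,7}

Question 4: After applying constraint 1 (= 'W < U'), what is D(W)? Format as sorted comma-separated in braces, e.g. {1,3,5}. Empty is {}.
Constraint 1 (W < U) on D(W)={4,5,6,7,8,9} D(U)={5,6,8}: W {4,5,6,7,8,9}->{4,5,6,7}
So after constraint 1: D(W) = {4,5,6,7}

Answer: {4,5,6,7}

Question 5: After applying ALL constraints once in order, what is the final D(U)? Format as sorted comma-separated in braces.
Constraint 1 (W < U) on D(W)={4,5,6,7,8,9} D(U)={5,6,8}: W {4,5,6,7,8,9}->{4,5,6,7}
Constraint 2 (V != U) on D(V)={5,6,8} D(U)={5,6,8}: no change
Constraint 3 (V != W) on D(V)={5,6,8} D(W)={4,5,6,7}: no change
So after all 3 constraints: D(U) = {5,6,8}

Answer: {5,6,8}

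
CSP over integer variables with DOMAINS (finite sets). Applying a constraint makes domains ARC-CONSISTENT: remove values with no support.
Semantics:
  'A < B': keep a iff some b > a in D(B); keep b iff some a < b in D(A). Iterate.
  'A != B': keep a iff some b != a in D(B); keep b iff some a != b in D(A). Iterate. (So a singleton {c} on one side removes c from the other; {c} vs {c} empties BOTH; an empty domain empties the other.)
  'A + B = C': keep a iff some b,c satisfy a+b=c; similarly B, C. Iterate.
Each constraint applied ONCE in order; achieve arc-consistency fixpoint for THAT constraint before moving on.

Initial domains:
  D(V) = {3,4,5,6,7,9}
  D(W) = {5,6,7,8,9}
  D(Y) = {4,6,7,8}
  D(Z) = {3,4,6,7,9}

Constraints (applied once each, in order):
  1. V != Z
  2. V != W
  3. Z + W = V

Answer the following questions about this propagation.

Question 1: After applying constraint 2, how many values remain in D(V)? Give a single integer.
Answer: 6

Derivation:
Constraint 1 (V != Z) on D(V)={3,4,5,6,7,9} D(Z)={3,4,6,7,9}: no change
Constraint 2 (V != W) on D(V)={3,4,5,6,7,9} D(W)={5,6,7,8,9}: no change
So after constraint 2: D(V)={3,4,5,6,7,9}, size = 6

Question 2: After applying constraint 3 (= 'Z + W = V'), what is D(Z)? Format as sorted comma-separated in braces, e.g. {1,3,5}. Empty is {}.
Answer: {3,4}

Derivation:
Constraint 1 (V != Z) on D(V)={3,4,5,6,7,9} D(Z)={3,4,6,7,9}: no change
Constraint 2 (V != W) on D(V)={3,4,5,6,7,9} D(W)={5,6,7,8,9}: no change
Constraint 3 (Z + W = V) on D(Z)={3,4,6,7,9} D(W)={5,6,7,8,9} D(V)={3,4,5,6,7,9}: Z {3,4,6,7,9}->{3,4}; W {5,6,7,8,9}->{5,6}; V {3,4,5,6,7,9}->{9}
So after constraint 3: D(Z) = {3,4}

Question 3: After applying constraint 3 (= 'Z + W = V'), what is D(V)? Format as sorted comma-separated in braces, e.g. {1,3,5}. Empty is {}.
Constraint 1 (V != Z) on D(V)={3,4,5,6,7,9} D(Z)={3,4,6,7,9}: no change
Constraint 2 (V != W) on D(V)={3,4,5,6,7,9} D(W)={5,6,7,8,9}: no change
Constraint 3 (Z + W = V) on D(Z)={3,4,6,7,9} D(W)={5,6,7,8,9} D(V)={3,4,5,6,7,9}: Z {3,4,6,7,9}->{3,4}; W {5,6,7,8,9}->{5,6}; V {3,4,5,6,7,9}->{9}
So after constraint 3: D(V) = {9}

Answer: {9}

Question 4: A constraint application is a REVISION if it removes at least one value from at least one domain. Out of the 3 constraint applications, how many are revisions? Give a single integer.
Constraint 1 (V != Z) on D(V)={3,4,5,6,7,9} D(Z)={3,4,6,7,9}: no change => not a revision
Constraint 2 (V != W) on D(V)={3,4,5,6,7,9} D(W)={5,6,7,8,9}: no change => not a revision
Constraint 3 (Z + W = V) on D(Z)={3,4,6,7,9} D(W)={5,6,7,8,9} D(V)={3,4,5,6,7,9}: Z {3,4,6,7,9}->{3,4}; W {5,6,7,8,9}->{5,6}; V {3,4,5,6,7,9}->{9} => REVISION
Total revisions = 1

Answer: 1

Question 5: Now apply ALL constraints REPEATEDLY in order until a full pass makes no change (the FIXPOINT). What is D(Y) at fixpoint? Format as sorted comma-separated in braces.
Answer: {4,6,7,8}

Derivation:
pass 0 (initial): D(Y)={4,6,7,8}
pass 1: V {3,4,5,6,7,9}->{9}; W {5,6,7,8,9}->{5,6}; Z {3,4,6,7,9}->{3,4}
pass 2: no change
Fixpoint after 2 passes: D(Y) = {4,6,7,8}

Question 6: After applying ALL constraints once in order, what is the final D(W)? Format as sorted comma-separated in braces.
Constraint 1 (V != Z) on D(V)={3,4,5,6,7,9} D(Z)={3,4,6,7,9}: no change
Constraint 2 (V != W) on D(V)={3,4,5,6,7,9} D(W)={5,6,7,8,9}: no change
Constraint 3 (Z + W = V) on D(Z)={3,4,6,7,9} D(W)={5,6,7,8,9} D(V)={3,4,5,6,7,9}: Z {3,4,6,7,9}->{3,4}; W {5,6,7,8,9}->{5,6}; V {3,4,5,6,7,9}->{9}
So after all 3 constraints: D(W) = {5,6}

Answer: {5,6}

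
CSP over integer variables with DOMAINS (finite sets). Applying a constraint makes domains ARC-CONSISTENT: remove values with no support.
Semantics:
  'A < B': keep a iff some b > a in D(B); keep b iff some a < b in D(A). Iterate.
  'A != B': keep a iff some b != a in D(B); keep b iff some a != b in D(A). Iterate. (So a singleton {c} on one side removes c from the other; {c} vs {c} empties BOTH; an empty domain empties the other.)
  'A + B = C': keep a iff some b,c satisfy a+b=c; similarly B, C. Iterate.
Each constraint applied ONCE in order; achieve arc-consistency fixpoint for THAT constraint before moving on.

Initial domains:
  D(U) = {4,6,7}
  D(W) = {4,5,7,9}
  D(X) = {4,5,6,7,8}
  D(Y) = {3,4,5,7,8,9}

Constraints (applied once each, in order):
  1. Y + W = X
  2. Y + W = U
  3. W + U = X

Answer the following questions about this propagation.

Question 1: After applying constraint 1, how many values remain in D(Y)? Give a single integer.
Constraint 1 (Y + W = X) on D(Y)={3,4,5,7,8,9} D(W)={4,5,7,9} D(X)={4,5,6,7,8}: Y {3,4,5,7,8,9}->{3,4}; W {4,5,7,9}->{4,5}; X {4,5,6,7,8}->{7,8}
So after constraint 1: D(Y)={3,4}, size = 2

Answer: 2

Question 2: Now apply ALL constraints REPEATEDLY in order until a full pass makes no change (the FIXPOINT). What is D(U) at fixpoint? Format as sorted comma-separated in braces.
pass 0 (initial): D(U)={4,6,7}
pass 1: U {4,6,7}->{}; W {4,5,7,9}->{}; X {4,5,6,7,8}->{}; Y {3,4,5,7,8,9}->{3}
pass 2: Y {3}->{}
pass 3: no change
Fixpoint after 3 passes: D(U) = {}

Answer: {}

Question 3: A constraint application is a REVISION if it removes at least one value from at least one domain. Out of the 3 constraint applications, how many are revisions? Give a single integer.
Answer: 3

Derivation:
Constraint 1 (Y + W = X) on D(Y)={3,4,5,7,8,9} D(W)={4,5,7,9} D(X)={4,5,6,7,8}: Y {3,4,5,7,8,9}->{3,4}; W {4,5,7,9}->{4,5}; X {4,5,6,7,8}->{7,8} => REVISION
Constraint 2 (Y + W = U) on D(Y)={3,4} D(W)={4,5} D(U)={4,6,7}: Y {3,4}->{3}; W {4,5}->{4}; U {4,6,7}->{7} => REVISION
Constraint 3 (W + U = X) on D(W)={4} D(U)={7} D(X)={7,8}: W {4}->{}; U {7}->{}; X {7,8}->{} => REVISION
Total revisions = 3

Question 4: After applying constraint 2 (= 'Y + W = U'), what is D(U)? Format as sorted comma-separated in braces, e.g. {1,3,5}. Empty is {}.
Constraint 1 (Y + W = X) on D(Y)={3,4,5,7,8,9} D(W)={4,5,7,9} D(X)={4,5,6,7,8}: Y {3,4,5,7,8,9}->{3,4}; W {4,5,7,9}->{4,5}; X {4,5,6,7,8}->{7,8}
Constraint 2 (Y + W = U) on D(Y)={3,4} D(W)={4,5} D(U)={4,6,7}: Y {3,4}->{3}; W {4,5}->{4}; U {4,6,7}->{7}
So after constraint 2: D(U) = {7}

Answer: {7}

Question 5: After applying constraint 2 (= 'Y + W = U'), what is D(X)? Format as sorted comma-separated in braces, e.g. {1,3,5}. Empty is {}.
Constraint 1 (Y + W = X) on D(Y)={3,4,5,7,8,9} D(W)={4,5,7,9} D(X)={4,5,6,7,8}: Y {3,4,5,7,8,9}->{3,4}; W {4,5,7,9}->{4,5}; X {4,5,6,7,8}->{7,8}
Constraint 2 (Y + W = U) on D(Y)={3,4} D(W)={4,5} D(U)={4,6,7}: Y {3,4}->{3}; W {4,5}->{4}; U {4,6,7}->{7}
So after constraint 2: D(X) = {7,8}

Answer: {7,8}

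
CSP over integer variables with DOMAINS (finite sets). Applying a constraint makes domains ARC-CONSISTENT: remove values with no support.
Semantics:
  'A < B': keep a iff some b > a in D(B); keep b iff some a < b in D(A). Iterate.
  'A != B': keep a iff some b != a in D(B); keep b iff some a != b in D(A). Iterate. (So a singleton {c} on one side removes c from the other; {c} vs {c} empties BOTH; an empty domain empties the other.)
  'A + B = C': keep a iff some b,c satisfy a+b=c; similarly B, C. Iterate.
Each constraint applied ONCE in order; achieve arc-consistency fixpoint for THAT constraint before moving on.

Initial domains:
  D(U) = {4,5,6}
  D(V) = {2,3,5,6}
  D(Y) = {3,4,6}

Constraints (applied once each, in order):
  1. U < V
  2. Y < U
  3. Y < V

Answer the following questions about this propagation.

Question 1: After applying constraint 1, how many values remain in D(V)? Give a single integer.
Answer: 2

Derivation:
Constraint 1 (U < V) on D(U)={4,5,6} D(V)={2,3,5,6}: U {4,5,6}->{4,5}; V {2,3,5,6}->{5,6}
So after constraint 1: D(V)={5,6}, size = 2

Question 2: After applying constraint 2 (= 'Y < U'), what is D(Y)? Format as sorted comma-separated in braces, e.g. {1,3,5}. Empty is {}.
Answer: {3,4}

Derivation:
Constraint 1 (U < V) on D(U)={4,5,6} D(V)={2,3,5,6}: U {4,5,6}->{4,5}; V {2,3,5,6}->{5,6}
Constraint 2 (Y < U) on D(Y)={3,4,6} D(U)={4,5}: Y {3,4,6}->{3,4}
So after constraint 2: D(Y) = {3,4}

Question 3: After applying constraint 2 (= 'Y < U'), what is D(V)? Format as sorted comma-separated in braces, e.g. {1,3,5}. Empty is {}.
Answer: {5,6}

Derivation:
Constraint 1 (U < V) on D(U)={4,5,6} D(V)={2,3,5,6}: U {4,5,6}->{4,5}; V {2,3,5,6}->{5,6}
Constraint 2 (Y < U) on D(Y)={3,4,6} D(U)={4,5}: Y {3,4,6}->{3,4}
So after constraint 2: D(V) = {5,6}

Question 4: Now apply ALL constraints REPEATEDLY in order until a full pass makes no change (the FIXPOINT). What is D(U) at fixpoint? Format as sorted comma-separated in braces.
Answer: {4,5}

Derivation:
pass 0 (initial): D(U)={4,5,6}
pass 1: U {4,5,6}->{4,5}; V {2,3,5,6}->{5,6}; Y {3,4,6}->{3,4}
pass 2: no change
Fixpoint after 2 passes: D(U) = {4,5}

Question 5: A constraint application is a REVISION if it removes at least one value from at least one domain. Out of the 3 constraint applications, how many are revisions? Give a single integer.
Answer: 2

Derivation:
Constraint 1 (U < V) on D(U)={4,5,6} D(V)={2,3,5,6}: U {4,5,6}->{4,5}; V {2,3,5,6}->{5,6} => REVISION
Constraint 2 (Y < U) on D(Y)={3,4,6} D(U)={4,5}: Y {3,4,6}->{3,4} => REVISION
Constraint 3 (Y < V) on D(Y)={3,4} D(V)={5,6}: no change => not a revision
Total revisions = 2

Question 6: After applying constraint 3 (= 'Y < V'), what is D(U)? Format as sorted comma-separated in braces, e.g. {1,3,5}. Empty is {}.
Answer: {4,5}

Derivation:
Constraint 1 (U < V) on D(U)={4,5,6} D(V)={2,3,5,6}: U {4,5,6}->{4,5}; V {2,3,5,6}->{5,6}
Constraint 2 (Y < U) on D(Y)={3,4,6} D(U)={4,5}: Y {3,4,6}->{3,4}
Constraint 3 (Y < V) on D(Y)={3,4} D(V)={5,6}: no change
So after constraint 3: D(U) = {4,5}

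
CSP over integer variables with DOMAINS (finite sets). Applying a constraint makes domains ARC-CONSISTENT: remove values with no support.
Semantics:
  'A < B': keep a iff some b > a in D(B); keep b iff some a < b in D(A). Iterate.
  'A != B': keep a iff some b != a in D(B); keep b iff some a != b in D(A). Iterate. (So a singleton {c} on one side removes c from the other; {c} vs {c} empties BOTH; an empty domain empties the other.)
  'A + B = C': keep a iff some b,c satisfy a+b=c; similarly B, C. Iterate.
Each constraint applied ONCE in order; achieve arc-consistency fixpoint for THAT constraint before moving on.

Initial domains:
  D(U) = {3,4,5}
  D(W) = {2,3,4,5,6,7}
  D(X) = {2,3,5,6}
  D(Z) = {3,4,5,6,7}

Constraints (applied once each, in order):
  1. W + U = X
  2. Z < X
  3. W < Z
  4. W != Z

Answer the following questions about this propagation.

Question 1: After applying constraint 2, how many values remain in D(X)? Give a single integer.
Constraint 1 (W + U = X) on D(W)={2,3,4,5,6,7} D(U)={3,4,5} D(X)={2,3,5,6}: W {2,3,4,5,6,7}->{2,3}; U {3,4,5}->{3,4}; X {2,3,5,6}->{5,6}
Constraint 2 (Z < X) on D(Z)={3,4,5,6,7} D(X)={5,6}: Z {3,4,5,6,7}->{3,4,5}
So after constraint 2: D(X)={5,6}, size = 2

Answer: 2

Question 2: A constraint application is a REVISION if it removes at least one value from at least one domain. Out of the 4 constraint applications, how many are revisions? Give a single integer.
Constraint 1 (W + U = X) on D(W)={2,3,4,5,6,7} D(U)={3,4,5} D(X)={2,3,5,6}: W {2,3,4,5,6,7}->{2,3}; U {3,4,5}->{3,4}; X {2,3,5,6}->{5,6} => REVISION
Constraint 2 (Z < X) on D(Z)={3,4,5,6,7} D(X)={5,6}: Z {3,4,5,6,7}->{3,4,5} => REVISION
Constraint 3 (W < Z) on D(W)={2,3} D(Z)={3,4,5}: no change => not a revision
Constraint 4 (W != Z) on D(W)={2,3} D(Z)={3,4,5}: no change => not a revision
Total revisions = 2

Answer: 2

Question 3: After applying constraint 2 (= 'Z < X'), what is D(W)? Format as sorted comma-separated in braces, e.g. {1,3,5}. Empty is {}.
Answer: {2,3}

Derivation:
Constraint 1 (W + U = X) on D(W)={2,3,4,5,6,7} D(U)={3,4,5} D(X)={2,3,5,6}: W {2,3,4,5,6,7}->{2,3}; U {3,4,5}->{3,4}; X {2,3,5,6}->{5,6}
Constraint 2 (Z < X) on D(Z)={3,4,5,6,7} D(X)={5,6}: Z {3,4,5,6,7}->{3,4,5}
So after constraint 2: D(W) = {2,3}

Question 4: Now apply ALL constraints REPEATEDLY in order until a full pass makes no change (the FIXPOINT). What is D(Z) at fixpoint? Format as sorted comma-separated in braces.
pass 0 (initial): D(Z)={3,4,5,6,7}
pass 1: U {3,4,5}->{3,4}; W {2,3,4,5,6,7}->{2,3}; X {2,3,5,6}->{5,6}; Z {3,4,5,6,7}->{3,4,5}
pass 2: no change
Fixpoint after 2 passes: D(Z) = {3,4,5}

Answer: {3,4,5}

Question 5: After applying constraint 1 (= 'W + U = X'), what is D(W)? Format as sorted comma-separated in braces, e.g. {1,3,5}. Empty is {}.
Answer: {2,3}

Derivation:
Constraint 1 (W + U = X) on D(W)={2,3,4,5,6,7} D(U)={3,4,5} D(X)={2,3,5,6}: W {2,3,4,5,6,7}->{2,3}; U {3,4,5}->{3,4}; X {2,3,5,6}->{5,6}
So after constraint 1: D(W) = {2,3}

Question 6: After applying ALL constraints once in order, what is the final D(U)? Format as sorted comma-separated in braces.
Answer: {3,4}

Derivation:
Constraint 1 (W + U = X) on D(W)={2,3,4,5,6,7} D(U)={3,4,5} D(X)={2,3,5,6}: W {2,3,4,5,6,7}->{2,3}; U {3,4,5}->{3,4}; X {2,3,5,6}->{5,6}
Constraint 2 (Z < X) on D(Z)={3,4,5,6,7} D(X)={5,6}: Z {3,4,5,6,7}->{3,4,5}
Constraint 3 (W < Z) on D(W)={2,3} D(Z)={3,4,5}: no change
Constraint 4 (W != Z) on D(W)={2,3} D(Z)={3,4,5}: no change
So after all 4 constraints: D(U) = {3,4}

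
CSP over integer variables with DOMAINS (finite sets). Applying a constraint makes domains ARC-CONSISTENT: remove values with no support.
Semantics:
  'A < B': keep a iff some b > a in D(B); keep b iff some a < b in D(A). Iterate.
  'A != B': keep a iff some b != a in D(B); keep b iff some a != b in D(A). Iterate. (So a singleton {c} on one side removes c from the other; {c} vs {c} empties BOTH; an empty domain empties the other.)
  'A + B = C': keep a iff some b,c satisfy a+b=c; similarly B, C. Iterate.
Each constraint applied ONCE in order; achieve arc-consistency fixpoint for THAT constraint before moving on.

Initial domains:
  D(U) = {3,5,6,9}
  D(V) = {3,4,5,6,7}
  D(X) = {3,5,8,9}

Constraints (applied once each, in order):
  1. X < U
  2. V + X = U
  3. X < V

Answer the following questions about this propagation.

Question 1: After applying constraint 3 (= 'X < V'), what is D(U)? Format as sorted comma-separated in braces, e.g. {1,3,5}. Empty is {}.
Constraint 1 (X < U) on D(X)={3,5,8,9} D(U)={3,5,6,9}: X {3,5,8,9}->{3,5,8}; U {3,5,6,9}->{5,6,9}
Constraint 2 (V + X = U) on D(V)={3,4,5,6,7} D(X)={3,5,8} D(U)={5,6,9}: V {3,4,5,6,7}->{3,4,6}; X {3,5,8}->{3,5}; U {5,6,9}->{6,9}
Constraint 3 (X < V) on D(X)={3,5} D(V)={3,4,6}: V {3,4,6}->{4,6}
So after constraint 3: D(U) = {6,9}

Answer: {6,9}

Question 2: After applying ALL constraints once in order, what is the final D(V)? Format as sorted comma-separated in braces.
Constraint 1 (X < U) on D(X)={3,5,8,9} D(U)={3,5,6,9}: X {3,5,8,9}->{3,5,8}; U {3,5,6,9}->{5,6,9}
Constraint 2 (V + X = U) on D(V)={3,4,5,6,7} D(X)={3,5,8} D(U)={5,6,9}: V {3,4,5,6,7}->{3,4,6}; X {3,5,8}->{3,5}; U {5,6,9}->{6,9}
Constraint 3 (X < V) on D(X)={3,5} D(V)={3,4,6}: V {3,4,6}->{4,6}
So after all 3 constraints: D(V) = {4,6}

Answer: {4,6}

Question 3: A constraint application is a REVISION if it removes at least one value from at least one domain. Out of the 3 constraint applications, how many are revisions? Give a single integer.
Answer: 3

Derivation:
Constraint 1 (X < U) on D(X)={3,5,8,9} D(U)={3,5,6,9}: X {3,5,8,9}->{3,5,8}; U {3,5,6,9}->{5,6,9} => REVISION
Constraint 2 (V + X = U) on D(V)={3,4,5,6,7} D(X)={3,5,8} D(U)={5,6,9}: V {3,4,5,6,7}->{3,4,6}; X {3,5,8}->{3,5}; U {5,6,9}->{6,9} => REVISION
Constraint 3 (X < V) on D(X)={3,5} D(V)={3,4,6}: V {3,4,6}->{4,6} => REVISION
Total revisions = 3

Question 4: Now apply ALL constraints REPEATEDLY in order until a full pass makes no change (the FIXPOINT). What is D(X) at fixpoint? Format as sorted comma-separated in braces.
pass 0 (initial): D(X)={3,5,8,9}
pass 1: U {3,5,6,9}->{6,9}; V {3,4,5,6,7}->{4,6}; X {3,5,8,9}->{3,5}
pass 2: U {6,9}->{9}
pass 3: no change
Fixpoint after 3 passes: D(X) = {3,5}

Answer: {3,5}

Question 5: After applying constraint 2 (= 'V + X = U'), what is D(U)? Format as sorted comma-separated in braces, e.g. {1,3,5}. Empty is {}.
Answer: {6,9}

Derivation:
Constraint 1 (X < U) on D(X)={3,5,8,9} D(U)={3,5,6,9}: X {3,5,8,9}->{3,5,8}; U {3,5,6,9}->{5,6,9}
Constraint 2 (V + X = U) on D(V)={3,4,5,6,7} D(X)={3,5,8} D(U)={5,6,9}: V {3,4,5,6,7}->{3,4,6}; X {3,5,8}->{3,5}; U {5,6,9}->{6,9}
So after constraint 2: D(U) = {6,9}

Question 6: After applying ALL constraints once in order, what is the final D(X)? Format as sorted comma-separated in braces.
Constraint 1 (X < U) on D(X)={3,5,8,9} D(U)={3,5,6,9}: X {3,5,8,9}->{3,5,8}; U {3,5,6,9}->{5,6,9}
Constraint 2 (V + X = U) on D(V)={3,4,5,6,7} D(X)={3,5,8} D(U)={5,6,9}: V {3,4,5,6,7}->{3,4,6}; X {3,5,8}->{3,5}; U {5,6,9}->{6,9}
Constraint 3 (X < V) on D(X)={3,5} D(V)={3,4,6}: V {3,4,6}->{4,6}
So after all 3 constraints: D(X) = {3,5}

Answer: {3,5}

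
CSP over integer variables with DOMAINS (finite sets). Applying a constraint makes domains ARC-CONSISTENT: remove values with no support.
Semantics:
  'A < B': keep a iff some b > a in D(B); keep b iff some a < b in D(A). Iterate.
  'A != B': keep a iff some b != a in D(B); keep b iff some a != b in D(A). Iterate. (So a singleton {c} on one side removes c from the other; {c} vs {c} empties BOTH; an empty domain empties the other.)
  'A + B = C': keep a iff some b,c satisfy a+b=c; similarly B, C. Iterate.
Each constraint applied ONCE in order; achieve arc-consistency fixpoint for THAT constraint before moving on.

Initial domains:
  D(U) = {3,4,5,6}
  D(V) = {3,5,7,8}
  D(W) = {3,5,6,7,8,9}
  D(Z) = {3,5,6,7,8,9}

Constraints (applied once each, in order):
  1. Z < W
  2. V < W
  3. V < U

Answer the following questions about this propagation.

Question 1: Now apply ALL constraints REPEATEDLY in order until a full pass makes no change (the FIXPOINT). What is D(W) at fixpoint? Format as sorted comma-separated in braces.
Answer: {5,6,7,8,9}

Derivation:
pass 0 (initial): D(W)={3,5,6,7,8,9}
pass 1: U {3,4,5,6}->{4,5,6}; V {3,5,7,8}->{3,5}; W {3,5,6,7,8,9}->{5,6,7,8,9}; Z {3,5,6,7,8,9}->{3,5,6,7,8}
pass 2: no change
Fixpoint after 2 passes: D(W) = {5,6,7,8,9}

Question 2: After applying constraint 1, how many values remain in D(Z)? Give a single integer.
Answer: 5

Derivation:
Constraint 1 (Z < W) on D(Z)={3,5,6,7,8,9} D(W)={3,5,6,7,8,9}: Z {3,5,6,7,8,9}->{3,5,6,7,8}; W {3,5,6,7,8,9}->{5,6,7,8,9}
So after constraint 1: D(Z)={3,5,6,7,8}, size = 5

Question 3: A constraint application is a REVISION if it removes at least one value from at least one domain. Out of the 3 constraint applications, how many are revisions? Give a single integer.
Constraint 1 (Z < W) on D(Z)={3,5,6,7,8,9} D(W)={3,5,6,7,8,9}: Z {3,5,6,7,8,9}->{3,5,6,7,8}; W {3,5,6,7,8,9}->{5,6,7,8,9} => REVISION
Constraint 2 (V < W) on D(V)={3,5,7,8} D(W)={5,6,7,8,9}: no change => not a revision
Constraint 3 (V < U) on D(V)={3,5,7,8} D(U)={3,4,5,6}: V {3,5,7,8}->{3,5}; U {3,4,5,6}->{4,5,6} => REVISION
Total revisions = 2

Answer: 2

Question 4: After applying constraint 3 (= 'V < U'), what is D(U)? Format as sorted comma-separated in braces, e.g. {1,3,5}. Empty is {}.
Answer: {4,5,6}

Derivation:
Constraint 1 (Z < W) on D(Z)={3,5,6,7,8,9} D(W)={3,5,6,7,8,9}: Z {3,5,6,7,8,9}->{3,5,6,7,8}; W {3,5,6,7,8,9}->{5,6,7,8,9}
Constraint 2 (V < W) on D(V)={3,5,7,8} D(W)={5,6,7,8,9}: no change
Constraint 3 (V < U) on D(V)={3,5,7,8} D(U)={3,4,5,6}: V {3,5,7,8}->{3,5}; U {3,4,5,6}->{4,5,6}
So after constraint 3: D(U) = {4,5,6}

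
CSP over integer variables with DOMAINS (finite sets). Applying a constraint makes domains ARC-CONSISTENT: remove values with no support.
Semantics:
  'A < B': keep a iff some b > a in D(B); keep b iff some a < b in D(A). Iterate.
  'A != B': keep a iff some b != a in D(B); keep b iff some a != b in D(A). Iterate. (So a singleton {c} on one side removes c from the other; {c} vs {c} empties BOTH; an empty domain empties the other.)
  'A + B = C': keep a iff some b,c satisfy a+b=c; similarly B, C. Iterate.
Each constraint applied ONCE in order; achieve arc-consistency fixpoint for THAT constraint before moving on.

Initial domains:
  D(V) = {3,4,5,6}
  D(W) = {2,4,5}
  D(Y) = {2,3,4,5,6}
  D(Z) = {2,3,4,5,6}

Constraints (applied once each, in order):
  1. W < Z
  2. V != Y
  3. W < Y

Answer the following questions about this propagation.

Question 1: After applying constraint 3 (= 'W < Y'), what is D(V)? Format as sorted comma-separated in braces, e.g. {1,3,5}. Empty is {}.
Answer: {3,4,5,6}

Derivation:
Constraint 1 (W < Z) on D(W)={2,4,5} D(Z)={2,3,4,5,6}: Z {2,3,4,5,6}->{3,4,5,6}
Constraint 2 (V != Y) on D(V)={3,4,5,6} D(Y)={2,3,4,5,6}: no change
Constraint 3 (W < Y) on D(W)={2,4,5} D(Y)={2,3,4,5,6}: Y {2,3,4,5,6}->{3,4,5,6}
So after constraint 3: D(V) = {3,4,5,6}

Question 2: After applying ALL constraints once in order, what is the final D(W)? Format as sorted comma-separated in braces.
Constraint 1 (W < Z) on D(W)={2,4,5} D(Z)={2,3,4,5,6}: Z {2,3,4,5,6}->{3,4,5,6}
Constraint 2 (V != Y) on D(V)={3,4,5,6} D(Y)={2,3,4,5,6}: no change
Constraint 3 (W < Y) on D(W)={2,4,5} D(Y)={2,3,4,5,6}: Y {2,3,4,5,6}->{3,4,5,6}
So after all 3 constraints: D(W) = {2,4,5}

Answer: {2,4,5}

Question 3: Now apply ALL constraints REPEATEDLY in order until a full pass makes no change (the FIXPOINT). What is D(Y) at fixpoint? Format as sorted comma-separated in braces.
Answer: {3,4,5,6}

Derivation:
pass 0 (initial): D(Y)={2,3,4,5,6}
pass 1: Y {2,3,4,5,6}->{3,4,5,6}; Z {2,3,4,5,6}->{3,4,5,6}
pass 2: no change
Fixpoint after 2 passes: D(Y) = {3,4,5,6}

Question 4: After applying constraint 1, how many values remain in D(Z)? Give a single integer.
Constraint 1 (W < Z) on D(W)={2,4,5} D(Z)={2,3,4,5,6}: Z {2,3,4,5,6}->{3,4,5,6}
So after constraint 1: D(Z)={3,4,5,6}, size = 4

Answer: 4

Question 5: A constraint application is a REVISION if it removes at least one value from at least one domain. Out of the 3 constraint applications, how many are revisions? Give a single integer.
Answer: 2

Derivation:
Constraint 1 (W < Z) on D(W)={2,4,5} D(Z)={2,3,4,5,6}: Z {2,3,4,5,6}->{3,4,5,6} => REVISION
Constraint 2 (V != Y) on D(V)={3,4,5,6} D(Y)={2,3,4,5,6}: no change => not a revision
Constraint 3 (W < Y) on D(W)={2,4,5} D(Y)={2,3,4,5,6}: Y {2,3,4,5,6}->{3,4,5,6} => REVISION
Total revisions = 2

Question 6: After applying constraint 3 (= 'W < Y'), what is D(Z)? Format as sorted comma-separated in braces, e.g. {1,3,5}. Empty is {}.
Constraint 1 (W < Z) on D(W)={2,4,5} D(Z)={2,3,4,5,6}: Z {2,3,4,5,6}->{3,4,5,6}
Constraint 2 (V != Y) on D(V)={3,4,5,6} D(Y)={2,3,4,5,6}: no change
Constraint 3 (W < Y) on D(W)={2,4,5} D(Y)={2,3,4,5,6}: Y {2,3,4,5,6}->{3,4,5,6}
So after constraint 3: D(Z) = {3,4,5,6}

Answer: {3,4,5,6}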